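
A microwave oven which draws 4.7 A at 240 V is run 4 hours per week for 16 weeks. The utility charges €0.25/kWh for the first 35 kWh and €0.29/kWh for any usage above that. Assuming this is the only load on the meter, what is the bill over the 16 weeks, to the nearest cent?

Power = 4.7 A × 240 V = 1128 W = 1.128 kW
Runtime = 4 h/week × 16 weeks = 64 h
Energy = 1.128 kW × 64 h = 72.192 kWh
Tier 1 (0–35 kWh): 35 × €0.25 = €8.75
Above 35 kWh: 37.192 × €0.29 = €10.78568
Bill = €19.54

€19.54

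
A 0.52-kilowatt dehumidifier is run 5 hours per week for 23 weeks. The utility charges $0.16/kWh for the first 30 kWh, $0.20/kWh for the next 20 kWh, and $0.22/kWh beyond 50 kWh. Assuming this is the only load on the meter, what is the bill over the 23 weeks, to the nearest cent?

$10.96

Runtime = 5 h/week × 23 weeks = 115 h
Energy = 0.52 kW × 115 h = 59.8 kWh
Tier 1 (0–30 kWh): 30 × $0.16 = $4.8
Tier 2 (30–50 kWh): 20 × $0.20 = $4
Above 50 kWh: 9.8 × $0.22 = $2.156
Bill = $10.96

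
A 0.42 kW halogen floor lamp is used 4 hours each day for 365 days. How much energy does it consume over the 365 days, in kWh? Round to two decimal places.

613.20 kWh

Runtime = 4 h/day × 365 days = 1460 h
Energy = 0.42 kW × 1460 h = 613.2 kWh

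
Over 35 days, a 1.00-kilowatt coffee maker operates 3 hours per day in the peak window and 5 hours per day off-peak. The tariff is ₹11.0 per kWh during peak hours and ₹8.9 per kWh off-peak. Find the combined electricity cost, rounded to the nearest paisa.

₹2712.50

Peak energy = 1 kW × 3 h × 35 = 105 kWh
Off-peak energy = 1 kW × 5 h × 35 = 175 kWh
Cost = 105 × ₹11.0 + 175 × ₹8.9 = ₹1155 + ₹1557.5 = ₹2712.50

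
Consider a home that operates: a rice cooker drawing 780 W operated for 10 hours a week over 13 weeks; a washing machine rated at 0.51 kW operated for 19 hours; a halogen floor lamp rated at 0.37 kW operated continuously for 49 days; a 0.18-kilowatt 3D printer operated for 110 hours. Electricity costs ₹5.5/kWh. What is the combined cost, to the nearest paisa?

₹3113.06

rice cooker: Runtime = 10 h/week × 13 weeks = 130 h
rice cooker: 0.78 kW × 130 h = 101.4 kWh
washing machine: 0.51 kW × 19 h = 9.69 kWh
halogen floor lamp: Runtime = 24 h × 49 = 1176 h
halogen floor lamp: 0.37 kW × 1176 h = 435.12 kWh
3D printer: 0.18 kW × 110 h = 19.8 kWh
Total energy = 566.01 kWh
Cost = 566.01 × ₹5.5 = ₹3113.06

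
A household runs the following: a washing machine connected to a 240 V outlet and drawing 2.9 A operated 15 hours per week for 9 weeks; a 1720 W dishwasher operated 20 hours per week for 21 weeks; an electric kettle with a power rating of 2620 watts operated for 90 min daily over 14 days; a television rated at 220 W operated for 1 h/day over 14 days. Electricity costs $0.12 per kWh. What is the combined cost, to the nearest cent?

washing machine: Power = 2.9 A × 240 V = 696 W = 0.696 kW
washing machine: Runtime = 15 h/week × 9 weeks = 135 h
washing machine: 0.696 kW × 135 h = 93.96 kWh
dishwasher: Runtime = 20 h/week × 21 weeks = 420 h
dishwasher: 1.72 kW × 420 h = 722.4 kWh
electric kettle: Runtime = 90 min × 14 = 1260 min = 21 h
electric kettle: 2.62 kW × 21 h = 55.02 kWh
television: Runtime = 1 h/day × 14 days = 14 h
television: 0.22 kW × 14 h = 3.08 kWh
Total energy = 874.46 kWh
Cost = 874.46 × $0.12 = $104.94

$104.94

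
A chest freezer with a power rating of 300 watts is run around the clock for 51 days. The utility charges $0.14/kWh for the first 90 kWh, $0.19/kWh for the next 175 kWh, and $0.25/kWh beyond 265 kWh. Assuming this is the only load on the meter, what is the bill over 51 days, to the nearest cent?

Runtime = 24 h × 51 = 1224 h
Energy = 0.3 kW × 1224 h = 367.2 kWh
Tier 1 (0–90 kWh): 90 × $0.14 = $12.6
Tier 2 (90–265 kWh): 175 × $0.19 = $33.25
Above 265 kWh: 102.2 × $0.25 = $25.55
Bill = $71.40

$71.40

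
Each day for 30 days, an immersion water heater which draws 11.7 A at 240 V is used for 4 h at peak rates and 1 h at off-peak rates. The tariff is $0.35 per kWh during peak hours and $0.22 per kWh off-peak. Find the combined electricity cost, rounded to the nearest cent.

$136.47

Power = 11.7 A × 240 V = 2808 W = 2.808 kW
Peak energy = 2.808 kW × 4 h × 30 = 336.96 kWh
Off-peak energy = 2.808 kW × 1 h × 30 = 84.24 kWh
Cost = 336.96 × $0.35 + 84.24 × $0.22 = $117.936 + $18.5328 = $136.47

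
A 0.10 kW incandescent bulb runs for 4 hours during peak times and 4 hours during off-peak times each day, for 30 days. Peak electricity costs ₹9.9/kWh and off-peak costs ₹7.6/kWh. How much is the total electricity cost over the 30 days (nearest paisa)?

Peak energy = 0.1 kW × 4 h × 30 = 12 kWh
Off-peak energy = 0.1 kW × 4 h × 30 = 12 kWh
Cost = 12 × ₹9.9 + 12 × ₹7.6 = ₹118.8 + ₹91.2 = ₹210.00

₹210.00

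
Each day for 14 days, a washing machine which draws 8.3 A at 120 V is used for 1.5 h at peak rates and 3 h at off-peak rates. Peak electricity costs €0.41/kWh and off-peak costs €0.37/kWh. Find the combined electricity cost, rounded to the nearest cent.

Power = 8.3 A × 120 V = 996 W = 0.996 kW
Peak energy = 0.996 kW × 1.5 h × 14 = 20.916 kWh
Off-peak energy = 0.996 kW × 3 h × 14 = 41.832 kWh
Cost = 20.916 × €0.41 + 41.832 × €0.37 = €8.57556 + €15.47784 = €24.05

€24.05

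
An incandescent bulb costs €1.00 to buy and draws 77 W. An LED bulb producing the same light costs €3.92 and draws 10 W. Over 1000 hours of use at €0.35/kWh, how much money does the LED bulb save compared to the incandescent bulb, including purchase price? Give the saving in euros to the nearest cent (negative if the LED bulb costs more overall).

incandescent bulb: €1.00 + (77/1000) kW × 1000 h × €0.35 = €1.00 + €26.95 = €27.95
LED bulb: €3.92 + (10/1000) kW × 1000 h × €0.35 = €3.92 + €3.5 = €7.42
Saving = €27.95 − €7.42 = €20.53

€20.53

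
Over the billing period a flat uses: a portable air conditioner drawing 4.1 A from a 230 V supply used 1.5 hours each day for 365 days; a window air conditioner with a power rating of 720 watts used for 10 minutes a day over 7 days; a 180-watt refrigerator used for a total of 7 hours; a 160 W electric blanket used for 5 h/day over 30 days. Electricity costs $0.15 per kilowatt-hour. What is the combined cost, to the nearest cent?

$81.36

portable air conditioner: Power = 4.1 A × 230 V = 943 W = 0.943 kW
portable air conditioner: Runtime = 1.5 h/day × 365 days = 547.5 h
portable air conditioner: 0.943 kW × 547.5 h = 516.2925 kWh
window air conditioner: Runtime = 10 min × 7 = 70 min = 1.166666… h
window air conditioner: 0.72 kW × 1.166666… h = 0.84 kWh
refrigerator: 0.18 kW × 7 h = 1.26 kWh
electric blanket: Runtime = 5 h/day × 30 days = 150 h
electric blanket: 0.16 kW × 150 h = 24 kWh
Total energy = 542.3925 kWh
Cost = 542.3925 × $0.15 = $81.36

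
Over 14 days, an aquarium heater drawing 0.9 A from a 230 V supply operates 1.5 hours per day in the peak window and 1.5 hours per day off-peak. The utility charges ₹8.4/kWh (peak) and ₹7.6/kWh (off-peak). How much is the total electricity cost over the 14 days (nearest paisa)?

Power = 0.9 A × 230 V = 207 W = 0.207 kW
Peak energy = 0.207 kW × 1.5 h × 14 = 4.347 kWh
Off-peak energy = 0.207 kW × 1.5 h × 14 = 4.347 kWh
Cost = 4.347 × ₹8.4 + 4.347 × ₹7.6 = ₹36.5148 + ₹33.0372 = ₹69.55

₹69.55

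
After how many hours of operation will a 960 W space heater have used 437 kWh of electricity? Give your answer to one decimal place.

455.2 h

Hours = 437 kWh ÷ 0.96 kW = 455.2 h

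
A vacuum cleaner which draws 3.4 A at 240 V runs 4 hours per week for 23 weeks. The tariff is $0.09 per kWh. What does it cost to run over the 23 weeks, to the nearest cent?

$6.76

Power = 3.4 A × 240 V = 816 W = 0.816 kW
Runtime = 4 h/week × 23 weeks = 92 h
Energy = 0.816 kW × 92 h = 75.072 kWh
Cost = 75.072 kWh × $0.09/kWh = $6.76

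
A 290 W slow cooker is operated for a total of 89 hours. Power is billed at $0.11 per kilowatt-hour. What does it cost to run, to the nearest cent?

$2.84

Energy = 0.29 kW × 89 h = 25.81 kWh
Cost = 25.81 kWh × $0.11/kWh = $2.84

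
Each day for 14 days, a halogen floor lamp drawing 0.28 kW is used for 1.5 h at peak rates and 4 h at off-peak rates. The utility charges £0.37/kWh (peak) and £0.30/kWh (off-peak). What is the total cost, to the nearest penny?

Peak energy = 0.28 kW × 1.5 h × 14 = 5.88 kWh
Off-peak energy = 0.28 kW × 4 h × 14 = 15.68 kWh
Cost = 5.88 × £0.37 + 15.68 × £0.30 = £2.1756 + £4.704 = £6.88

£6.88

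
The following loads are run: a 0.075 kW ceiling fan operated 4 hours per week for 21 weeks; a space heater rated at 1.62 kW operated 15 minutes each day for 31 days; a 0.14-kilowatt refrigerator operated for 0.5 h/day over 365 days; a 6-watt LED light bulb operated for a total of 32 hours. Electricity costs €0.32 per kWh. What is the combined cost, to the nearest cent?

ceiling fan: Runtime = 4 h/week × 21 weeks = 84 h
ceiling fan: 0.075 kW × 84 h = 6.3 kWh
space heater: Runtime = 15 min × 31 = 465 min = 7.75 h
space heater: 1.62 kW × 7.75 h = 12.555 kWh
refrigerator: Runtime = 0.5 h/day × 365 days = 182.5 h
refrigerator: 0.14 kW × 182.5 h = 25.55 kWh
LED light bulb: 0.006 kW × 32 h = 0.192 kWh
Total energy = 44.597 kWh
Cost = 44.597 × €0.32 = €14.27

€14.27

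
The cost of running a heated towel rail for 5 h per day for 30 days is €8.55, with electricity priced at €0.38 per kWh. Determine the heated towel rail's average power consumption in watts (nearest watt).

Energy = €8.55 ÷ €0.38/kWh = 22.5 kWh
Runtime = 5 h/day × 30 days = 150 h
Power = 22.5 kWh ÷ 150 h = 0.15 kW = 150 W

150 W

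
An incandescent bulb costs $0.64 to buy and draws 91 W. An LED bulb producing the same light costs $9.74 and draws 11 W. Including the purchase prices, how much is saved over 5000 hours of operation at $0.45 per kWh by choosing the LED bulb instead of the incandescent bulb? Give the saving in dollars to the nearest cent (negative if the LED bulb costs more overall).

$170.90

incandescent bulb: $0.64 + (91/1000) kW × 5000 h × $0.45 = $0.64 + $204.75 = $205.39
LED bulb: $9.74 + (11/1000) kW × 5000 h × $0.45 = $9.74 + $24.75 = $34.49
Saving = $205.39 − $34.49 = $170.9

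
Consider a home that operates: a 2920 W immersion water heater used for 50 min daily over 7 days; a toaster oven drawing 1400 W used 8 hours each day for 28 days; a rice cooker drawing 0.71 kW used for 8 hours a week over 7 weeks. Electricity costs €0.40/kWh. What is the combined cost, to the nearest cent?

€148.16

immersion water heater: Runtime = 50 min × 7 = 350 min = 5.833333… h
immersion water heater: 2.92 kW × 5.833333… h = 17.033333… kWh
toaster oven: Runtime = 8 h/day × 28 days = 224 h
toaster oven: 1.4 kW × 224 h = 313.6 kWh
rice cooker: Runtime = 8 h/week × 7 weeks = 56 h
rice cooker: 0.71 kW × 56 h = 39.76 kWh
Total energy = 370.393333… kWh
Cost = 370.393333… × €0.40 = €148.16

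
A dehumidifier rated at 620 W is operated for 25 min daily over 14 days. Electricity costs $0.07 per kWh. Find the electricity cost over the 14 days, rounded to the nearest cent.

Runtime = 25 min × 14 = 350 min = 5.833333… h
Energy = 0.62 kW × 5.833333… h = 3.616666… kWh
Cost = 3.616666… kWh × $0.07/kWh = $0.25

$0.25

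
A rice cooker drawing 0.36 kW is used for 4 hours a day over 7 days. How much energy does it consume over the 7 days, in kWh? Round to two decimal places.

Runtime = 4 h/day × 7 days = 28 h
Energy = 0.36 kW × 28 h = 10.08 kWh

10.08 kWh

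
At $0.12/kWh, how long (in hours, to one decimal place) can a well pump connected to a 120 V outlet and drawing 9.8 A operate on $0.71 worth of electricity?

Power = 9.8 A × 120 V = 1176 W = 1.176 kW
Energy available = $0.71 ÷ $0.12/kWh = 5.9167 kWh
Hours = 5.9167 kWh ÷ 1.176 kW = 5.0 h

5.0 h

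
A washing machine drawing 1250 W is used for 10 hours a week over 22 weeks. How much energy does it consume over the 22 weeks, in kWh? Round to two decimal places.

275.00 kWh

Runtime = 10 h/week × 22 weeks = 220 h
Energy = 1.25 kW × 220 h = 275 kWh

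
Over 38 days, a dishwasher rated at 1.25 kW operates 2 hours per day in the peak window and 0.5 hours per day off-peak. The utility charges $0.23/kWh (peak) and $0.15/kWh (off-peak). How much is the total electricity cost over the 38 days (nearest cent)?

Peak energy = 1.25 kW × 2 h × 38 = 95 kWh
Off-peak energy = 1.25 kW × 0.5 h × 38 = 23.75 kWh
Cost = 95 × $0.23 + 23.75 × $0.15 = $21.85 + $3.5625 = $25.41

$25.41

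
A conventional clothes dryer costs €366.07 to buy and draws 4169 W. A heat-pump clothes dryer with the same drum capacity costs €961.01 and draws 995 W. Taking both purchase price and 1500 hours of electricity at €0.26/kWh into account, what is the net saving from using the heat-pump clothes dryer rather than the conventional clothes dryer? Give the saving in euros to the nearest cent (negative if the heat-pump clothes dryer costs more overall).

€642.92

conventional clothes dryer: €366.07 + (4169/1000) kW × 1500 h × €0.26 = €366.07 + €1625.91 = €1991.98
heat-pump clothes dryer: €961.01 + (995/1000) kW × 1500 h × €0.26 = €961.01 + €388.05 = €1349.06
Saving = €1991.98 − €1349.06 = €642.92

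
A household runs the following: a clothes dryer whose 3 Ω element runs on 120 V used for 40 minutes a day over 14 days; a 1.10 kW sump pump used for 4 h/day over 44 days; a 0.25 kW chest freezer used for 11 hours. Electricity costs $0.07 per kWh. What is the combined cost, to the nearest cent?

$16.88

clothes dryer: Power = V²/R = 120²/3 = 4800 W = 4.8 kW
clothes dryer: Runtime = 40 min × 14 = 560 min = 9.333333… h
clothes dryer: 4.8 kW × 9.333333… h = 44.8 kWh
sump pump: Runtime = 4 h/day × 44 days = 176 h
sump pump: 1.1 kW × 176 h = 193.6 kWh
chest freezer: 0.25 kW × 11 h = 2.75 kWh
Total energy = 241.15 kWh
Cost = 241.15 × $0.07 = $16.88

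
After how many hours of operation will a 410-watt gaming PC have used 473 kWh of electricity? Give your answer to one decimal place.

Hours = 473 kWh ÷ 0.41 kW = 1153.7 h

1153.7 h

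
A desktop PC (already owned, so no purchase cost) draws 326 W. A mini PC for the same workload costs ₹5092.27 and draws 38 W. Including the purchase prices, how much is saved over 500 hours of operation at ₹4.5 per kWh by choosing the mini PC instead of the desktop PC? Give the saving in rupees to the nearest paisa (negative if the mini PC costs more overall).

-₹4444.27

desktop PC: ₹0.00 + (326/1000) kW × 500 h × ₹4.5 = ₹0.00 + ₹733.5 = ₹733.5
mini PC: ₹5092.27 + (38/1000) kW × 500 h × ₹4.5 = ₹5092.27 + ₹85.5 = ₹5177.77
Saving = ₹733.5 − ₹5177.77 = −₹4444.27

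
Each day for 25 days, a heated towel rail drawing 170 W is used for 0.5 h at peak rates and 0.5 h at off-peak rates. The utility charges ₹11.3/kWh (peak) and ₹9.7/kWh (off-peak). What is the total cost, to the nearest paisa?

Peak energy = 0.17 kW × 0.5 h × 25 = 2.125 kWh
Off-peak energy = 0.17 kW × 0.5 h × 25 = 2.125 kWh
Cost = 2.125 × ₹11.3 + 2.125 × ₹9.7 = ₹24.0125 + ₹20.6125 = ₹44.63

₹44.63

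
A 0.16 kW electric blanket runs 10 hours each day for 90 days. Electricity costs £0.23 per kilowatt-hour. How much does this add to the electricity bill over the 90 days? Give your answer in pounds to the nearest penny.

Runtime = 10 h/day × 90 days = 900 h
Energy = 0.16 kW × 900 h = 144 kWh
Cost = 144 kWh × £0.23/kWh = £33.12

£33.12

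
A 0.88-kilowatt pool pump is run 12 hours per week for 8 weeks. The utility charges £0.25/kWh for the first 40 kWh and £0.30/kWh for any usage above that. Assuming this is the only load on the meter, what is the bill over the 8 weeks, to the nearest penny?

Runtime = 12 h/week × 8 weeks = 96 h
Energy = 0.88 kW × 96 h = 84.48 kWh
Tier 1 (0–40 kWh): 40 × £0.25 = £10
Above 40 kWh: 44.48 × £0.30 = £13.344
Bill = £23.34

£23.34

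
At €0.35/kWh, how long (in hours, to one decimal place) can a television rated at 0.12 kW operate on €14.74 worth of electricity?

351.0 h

Energy available = €14.74 ÷ €0.35/kWh = 42.1143 kWh
Hours = 42.1143 kWh ÷ 0.12 kW = 351.0 h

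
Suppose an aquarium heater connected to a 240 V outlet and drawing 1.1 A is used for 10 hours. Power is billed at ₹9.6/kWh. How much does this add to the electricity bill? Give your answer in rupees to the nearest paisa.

Power = 1.1 A × 240 V = 264 W = 0.264 kW
Energy = 0.264 kW × 10 h = 2.64 kWh
Cost = 2.64 kWh × ₹9.6/kWh = ₹25.34

₹25.34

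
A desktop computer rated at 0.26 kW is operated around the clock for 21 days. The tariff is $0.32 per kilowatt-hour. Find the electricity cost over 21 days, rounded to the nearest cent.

$41.93

Runtime = 24 h × 21 = 504 h
Energy = 0.26 kW × 504 h = 131.04 kWh
Cost = 131.04 kWh × $0.32/kWh = $41.93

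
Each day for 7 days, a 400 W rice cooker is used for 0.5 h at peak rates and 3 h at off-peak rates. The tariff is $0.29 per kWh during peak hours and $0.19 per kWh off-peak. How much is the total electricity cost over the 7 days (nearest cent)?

$2.00

Peak energy = 0.4 kW × 0.5 h × 7 = 1.4 kWh
Off-peak energy = 0.4 kW × 3 h × 7 = 8.4 kWh
Cost = 1.4 × $0.29 + 8.4 × $0.19 = $0.406 + $1.596 = $2.00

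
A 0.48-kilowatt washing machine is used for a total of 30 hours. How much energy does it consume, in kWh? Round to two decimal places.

14.40 kWh

Energy = 0.48 kW × 30 h = 14.4 kWh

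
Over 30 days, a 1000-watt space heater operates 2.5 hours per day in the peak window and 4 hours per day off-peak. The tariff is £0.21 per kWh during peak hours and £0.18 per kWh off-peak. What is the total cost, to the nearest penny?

£37.35

Peak energy = 1 kW × 2.5 h × 30 = 75 kWh
Off-peak energy = 1 kW × 4 h × 30 = 120 kWh
Cost = 75 × £0.21 + 120 × £0.18 = £15.75 + £21.6 = £37.35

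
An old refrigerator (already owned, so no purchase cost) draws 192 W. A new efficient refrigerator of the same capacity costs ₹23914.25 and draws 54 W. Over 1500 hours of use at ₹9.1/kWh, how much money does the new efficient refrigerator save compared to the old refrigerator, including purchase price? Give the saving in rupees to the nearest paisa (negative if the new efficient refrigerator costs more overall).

old refrigerator: ₹0.00 + (192/1000) kW × 1500 h × ₹9.1 = ₹0.00 + ₹2620.8 = ₹2620.8
new efficient refrigerator: ₹23914.25 + (54/1000) kW × 1500 h × ₹9.1 = ₹23914.25 + ₹737.1 = ₹24651.35
Saving = ₹2620.8 − ₹24651.35 = −₹22030.55

-₹22030.55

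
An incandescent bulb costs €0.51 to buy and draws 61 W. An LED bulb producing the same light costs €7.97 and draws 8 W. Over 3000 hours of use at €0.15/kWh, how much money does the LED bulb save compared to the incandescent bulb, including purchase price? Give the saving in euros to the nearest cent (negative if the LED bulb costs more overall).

incandescent bulb: €0.51 + (61/1000) kW × 3000 h × €0.15 = €0.51 + €27.45 = €27.96
LED bulb: €7.97 + (8/1000) kW × 3000 h × €0.15 = €7.97 + €3.6 = €11.57
Saving = €27.96 − €11.57 = €16.39

€16.39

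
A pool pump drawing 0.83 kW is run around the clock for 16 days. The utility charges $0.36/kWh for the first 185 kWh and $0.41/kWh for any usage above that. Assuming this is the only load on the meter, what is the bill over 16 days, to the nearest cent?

Runtime = 24 h × 16 = 384 h
Energy = 0.83 kW × 384 h = 318.72 kWh
Tier 1 (0–185 kWh): 185 × $0.36 = $66.6
Above 185 kWh: 133.72 × $0.41 = $54.8252
Bill = $121.43

$121.43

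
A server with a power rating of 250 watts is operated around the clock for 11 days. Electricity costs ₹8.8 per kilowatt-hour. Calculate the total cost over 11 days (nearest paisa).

Runtime = 24 h × 11 = 264 h
Energy = 0.25 kW × 264 h = 66 kWh
Cost = 66 kWh × ₹8.8/kWh = ₹580.80

₹580.80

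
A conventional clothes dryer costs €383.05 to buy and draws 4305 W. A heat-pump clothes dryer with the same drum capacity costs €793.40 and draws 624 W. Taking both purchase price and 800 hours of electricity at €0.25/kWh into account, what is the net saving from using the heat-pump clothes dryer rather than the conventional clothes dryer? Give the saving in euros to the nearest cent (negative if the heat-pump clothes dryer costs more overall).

€325.85

conventional clothes dryer: €383.05 + (4305/1000) kW × 800 h × €0.25 = €383.05 + €861 = €1244.05
heat-pump clothes dryer: €793.40 + (624/1000) kW × 800 h × €0.25 = €793.40 + €124.8 = €918.2
Saving = €1244.05 − €918.2 = €325.85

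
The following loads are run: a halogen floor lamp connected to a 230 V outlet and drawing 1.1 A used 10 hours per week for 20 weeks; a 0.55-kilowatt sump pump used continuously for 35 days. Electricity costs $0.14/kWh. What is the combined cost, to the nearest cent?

$71.76

halogen floor lamp: Power = 1.1 A × 230 V = 253 W = 0.253 kW
halogen floor lamp: Runtime = 10 h/week × 20 weeks = 200 h
halogen floor lamp: 0.253 kW × 200 h = 50.6 kWh
sump pump: Runtime = 24 h × 35 = 840 h
sump pump: 0.55 kW × 840 h = 462 kWh
Total energy = 512.6 kWh
Cost = 512.6 × $0.14 = $71.76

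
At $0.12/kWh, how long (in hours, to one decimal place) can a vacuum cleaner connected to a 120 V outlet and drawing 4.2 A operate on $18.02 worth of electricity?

Power = 4.2 A × 120 V = 504 W = 0.504 kW
Energy available = $18.02 ÷ $0.12/kWh = 150.1667 kWh
Hours = 150.1667 kWh ÷ 0.504 kW = 297.9 h

297.9 h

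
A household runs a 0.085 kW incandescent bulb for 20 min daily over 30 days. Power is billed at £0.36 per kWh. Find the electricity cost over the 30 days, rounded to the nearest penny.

£0.31

Runtime = 20 min × 30 = 600 min = 10 h
Energy = 0.085 kW × 10 h = 0.85 kWh
Cost = 0.85 kWh × £0.36/kWh = £0.31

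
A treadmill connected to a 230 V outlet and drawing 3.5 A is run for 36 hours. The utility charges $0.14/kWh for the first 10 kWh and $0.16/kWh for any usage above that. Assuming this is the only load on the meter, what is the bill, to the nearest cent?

$4.44

Power = 3.5 A × 230 V = 805 W = 0.805 kW
Energy = 0.805 kW × 36 h = 28.98 kWh
Tier 1 (0–10 kWh): 10 × $0.14 = $1.4
Above 10 kWh: 18.98 × $0.16 = $3.0368
Bill = $4.44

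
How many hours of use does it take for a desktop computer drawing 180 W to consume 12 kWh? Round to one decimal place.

66.7 h

Hours = 12 kWh ÷ 0.18 kW = 66.7 h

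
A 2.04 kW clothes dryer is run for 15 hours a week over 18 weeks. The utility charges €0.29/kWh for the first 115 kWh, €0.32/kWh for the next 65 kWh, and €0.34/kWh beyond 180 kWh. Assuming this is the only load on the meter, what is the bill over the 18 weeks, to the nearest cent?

Runtime = 15 h/week × 18 weeks = 270 h
Energy = 2.04 kW × 270 h = 550.8 kWh
Tier 1 (0–115 kWh): 115 × €0.29 = €33.35
Tier 2 (115–180 kWh): 65 × €0.32 = €20.8
Above 180 kWh: 370.8 × €0.34 = €126.072
Bill = €180.22

€180.22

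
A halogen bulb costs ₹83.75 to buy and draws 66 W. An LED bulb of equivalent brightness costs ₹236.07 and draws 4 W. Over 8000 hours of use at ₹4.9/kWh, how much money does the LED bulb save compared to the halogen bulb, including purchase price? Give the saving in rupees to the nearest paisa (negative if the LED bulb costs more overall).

halogen bulb: ₹83.75 + (66/1000) kW × 8000 h × ₹4.9 = ₹83.75 + ₹2587.2 = ₹2670.95
LED bulb: ₹236.07 + (4/1000) kW × 8000 h × ₹4.9 = ₹236.07 + ₹156.8 = ₹392.87
Saving = ₹2670.95 − ₹392.87 = ₹2278.08

₹2278.08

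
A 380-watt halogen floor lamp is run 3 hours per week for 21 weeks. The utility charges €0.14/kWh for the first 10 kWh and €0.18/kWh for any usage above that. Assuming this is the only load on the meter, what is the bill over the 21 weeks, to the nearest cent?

€3.91

Runtime = 3 h/week × 21 weeks = 63 h
Energy = 0.38 kW × 63 h = 23.94 kWh
Tier 1 (0–10 kWh): 10 × €0.14 = €1.4
Above 10 kWh: 13.94 × €0.18 = €2.5092
Bill = €3.91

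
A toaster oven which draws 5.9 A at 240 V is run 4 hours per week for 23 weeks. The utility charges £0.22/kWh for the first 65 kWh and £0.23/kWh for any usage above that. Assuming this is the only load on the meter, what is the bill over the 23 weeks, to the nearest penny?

£29.31

Power = 5.9 A × 240 V = 1416 W = 1.416 kW
Runtime = 4 h/week × 23 weeks = 92 h
Energy = 1.416 kW × 92 h = 130.272 kWh
Tier 1 (0–65 kWh): 65 × £0.22 = £14.3
Above 65 kWh: 65.272 × £0.23 = £15.01256
Bill = £29.31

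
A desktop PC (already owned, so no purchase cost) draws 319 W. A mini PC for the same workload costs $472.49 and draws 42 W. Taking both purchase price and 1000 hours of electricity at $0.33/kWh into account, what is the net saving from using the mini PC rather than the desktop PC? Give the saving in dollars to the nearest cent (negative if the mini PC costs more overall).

desktop PC: $0.00 + (319/1000) kW × 1000 h × $0.33 = $0.00 + $105.27 = $105.27
mini PC: $472.49 + (42/1000) kW × 1000 h × $0.33 = $472.49 + $13.86 = $486.35
Saving = $105.27 − $486.35 = −$381.08

-$381.08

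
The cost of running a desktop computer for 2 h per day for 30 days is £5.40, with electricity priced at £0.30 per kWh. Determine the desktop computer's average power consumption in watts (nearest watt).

Energy = £5.40 ÷ £0.30/kWh = 18 kWh
Runtime = 2 h/day × 30 days = 60 h
Power = 18 kWh ÷ 60 h = 0.3 kW = 300 W

300 W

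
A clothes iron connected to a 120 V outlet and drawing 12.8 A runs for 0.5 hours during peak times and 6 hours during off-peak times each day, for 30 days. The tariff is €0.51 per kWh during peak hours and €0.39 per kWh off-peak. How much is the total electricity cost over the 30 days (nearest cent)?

€119.58

Power = 12.8 A × 120 V = 1536 W = 1.536 kW
Peak energy = 1.536 kW × 0.5 h × 30 = 23.04 kWh
Off-peak energy = 1.536 kW × 6 h × 30 = 276.48 kWh
Cost = 23.04 × €0.51 + 276.48 × €0.39 = €11.7504 + €107.8272 = €119.58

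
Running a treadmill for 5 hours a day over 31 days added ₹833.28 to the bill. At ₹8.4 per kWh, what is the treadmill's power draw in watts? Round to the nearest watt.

Energy = ₹833.28 ÷ ₹8.4/kWh = 99.2 kWh
Runtime = 5 h/day × 31 days = 155 h
Power = 99.2 kWh ÷ 155 h = 0.64 kW = 640 W

640 W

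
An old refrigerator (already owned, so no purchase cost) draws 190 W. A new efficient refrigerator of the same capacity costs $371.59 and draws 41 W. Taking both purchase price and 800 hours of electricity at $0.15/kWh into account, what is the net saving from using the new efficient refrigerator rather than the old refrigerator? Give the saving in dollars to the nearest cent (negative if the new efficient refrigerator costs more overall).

old refrigerator: $0.00 + (190/1000) kW × 800 h × $0.15 = $0.00 + $22.8 = $22.8
new efficient refrigerator: $371.59 + (41/1000) kW × 800 h × $0.15 = $371.59 + $4.92 = $376.51
Saving = $22.8 − $376.51 = −$353.71

-$353.71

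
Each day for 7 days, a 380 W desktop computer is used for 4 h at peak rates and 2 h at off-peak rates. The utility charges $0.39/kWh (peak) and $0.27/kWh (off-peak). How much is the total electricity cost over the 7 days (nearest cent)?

Peak energy = 0.38 kW × 4 h × 7 = 10.64 kWh
Off-peak energy = 0.38 kW × 2 h × 7 = 5.32 kWh
Cost = 10.64 × $0.39 + 5.32 × $0.27 = $4.1496 + $1.4364 = $5.59

$5.59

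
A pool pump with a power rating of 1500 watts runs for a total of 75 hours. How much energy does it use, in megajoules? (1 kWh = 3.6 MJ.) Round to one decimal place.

405.0 MJ

Energy = 1.5 kW × 75 h = 112.5 kWh
= 112.5 × 3.6 MJ = 405.0 MJ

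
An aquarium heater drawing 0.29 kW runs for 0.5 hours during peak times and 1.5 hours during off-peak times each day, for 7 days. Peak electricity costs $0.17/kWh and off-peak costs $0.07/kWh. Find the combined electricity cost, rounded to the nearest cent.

$0.39

Peak energy = 0.29 kW × 0.5 h × 7 = 1.015 kWh
Off-peak energy = 0.29 kW × 1.5 h × 7 = 3.045 kWh
Cost = 1.015 × $0.17 + 3.045 × $0.07 = $0.17255 + $0.21315 = $0.39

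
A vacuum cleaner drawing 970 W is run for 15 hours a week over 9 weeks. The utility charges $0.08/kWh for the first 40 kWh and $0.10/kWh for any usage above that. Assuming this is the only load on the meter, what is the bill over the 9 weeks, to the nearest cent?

$12.30

Runtime = 15 h/week × 9 weeks = 135 h
Energy = 0.97 kW × 135 h = 130.95 kWh
Tier 1 (0–40 kWh): 40 × $0.08 = $3.2
Above 40 kWh: 90.95 × $0.10 = $9.095
Bill = $12.30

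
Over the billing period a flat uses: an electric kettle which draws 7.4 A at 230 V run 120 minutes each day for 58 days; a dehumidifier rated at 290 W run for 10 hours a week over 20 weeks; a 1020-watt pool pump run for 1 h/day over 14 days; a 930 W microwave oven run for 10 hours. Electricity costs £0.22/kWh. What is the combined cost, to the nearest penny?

electric kettle: Power = 7.4 A × 230 V = 1702 W = 1.702 kW
electric kettle: Runtime = 120 min × 58 = 6960 min = 116 h
electric kettle: 1.702 kW × 116 h = 197.432 kWh
dehumidifier: Runtime = 10 h/week × 20 weeks = 200 h
dehumidifier: 0.29 kW × 200 h = 58 kWh
pool pump: Runtime = 1 h/day × 14 days = 14 h
pool pump: 1.02 kW × 14 h = 14.28 kWh
microwave oven: 0.93 kW × 10 h = 9.3 kWh
Total energy = 279.012 kWh
Cost = 279.012 × £0.22 = £61.38

£61.38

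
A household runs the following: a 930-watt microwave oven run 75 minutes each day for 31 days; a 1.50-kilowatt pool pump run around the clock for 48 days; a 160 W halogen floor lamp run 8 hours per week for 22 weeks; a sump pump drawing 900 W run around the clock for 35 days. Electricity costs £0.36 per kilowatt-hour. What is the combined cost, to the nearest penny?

£917.35

microwave oven: Runtime = 75 min × 31 = 2325 min = 38.75 h
microwave oven: 0.93 kW × 38.75 h = 36.0375 kWh
pool pump: Runtime = 24 h × 48 = 1152 h
pool pump: 1.5 kW × 1152 h = 1728 kWh
halogen floor lamp: Runtime = 8 h/week × 22 weeks = 176 h
halogen floor lamp: 0.16 kW × 176 h = 28.16 kWh
sump pump: Runtime = 24 h × 35 = 840 h
sump pump: 0.9 kW × 840 h = 756 kWh
Total energy = 2548.1975 kWh
Cost = 2548.1975 × £0.36 = £917.35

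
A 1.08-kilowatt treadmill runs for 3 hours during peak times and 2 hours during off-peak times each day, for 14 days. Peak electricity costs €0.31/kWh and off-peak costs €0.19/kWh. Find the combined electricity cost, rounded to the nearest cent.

Peak energy = 1.08 kW × 3 h × 14 = 45.36 kWh
Off-peak energy = 1.08 kW × 2 h × 14 = 30.24 kWh
Cost = 45.36 × €0.31 + 30.24 × €0.19 = €14.0616 + €5.7456 = €19.81

€19.81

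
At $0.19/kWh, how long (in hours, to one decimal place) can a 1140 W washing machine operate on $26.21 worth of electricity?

Energy available = $26.21 ÷ $0.19/kWh = 137.9474 kWh
Hours = 137.9474 kWh ÷ 1.14 kW = 121.0 h

121.0 h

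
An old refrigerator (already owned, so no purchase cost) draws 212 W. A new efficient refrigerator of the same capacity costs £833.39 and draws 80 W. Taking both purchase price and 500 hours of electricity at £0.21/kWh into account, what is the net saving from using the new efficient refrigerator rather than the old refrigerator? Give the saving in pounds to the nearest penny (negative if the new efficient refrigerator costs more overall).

old refrigerator: £0.00 + (212/1000) kW × 500 h × £0.21 = £0.00 + £22.26 = £22.26
new efficient refrigerator: £833.39 + (80/1000) kW × 500 h × £0.21 = £833.39 + £8.4 = £841.79
Saving = £22.26 − £841.79 = −£819.53

-£819.53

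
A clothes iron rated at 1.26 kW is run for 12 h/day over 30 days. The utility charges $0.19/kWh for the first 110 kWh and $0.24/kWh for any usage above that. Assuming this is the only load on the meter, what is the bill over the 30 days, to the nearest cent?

$103.36

Runtime = 12 h/day × 30 days = 360 h
Energy = 1.26 kW × 360 h = 453.6 kWh
Tier 1 (0–110 kWh): 110 × $0.19 = $20.9
Above 110 kWh: 343.6 × $0.24 = $82.464
Bill = $103.36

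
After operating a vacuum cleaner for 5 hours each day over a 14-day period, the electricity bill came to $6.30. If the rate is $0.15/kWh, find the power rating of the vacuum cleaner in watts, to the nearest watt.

Energy = $6.30 ÷ $0.15/kWh = 42 kWh
Runtime = 5 h/day × 14 days = 70 h
Power = 42 kWh ÷ 70 h = 0.6 kW = 600 W

600 W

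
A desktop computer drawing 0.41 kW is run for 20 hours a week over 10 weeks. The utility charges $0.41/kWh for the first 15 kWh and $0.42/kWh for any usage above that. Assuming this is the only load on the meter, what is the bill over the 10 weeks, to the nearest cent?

$34.29

Runtime = 20 h/week × 10 weeks = 200 h
Energy = 0.41 kW × 200 h = 82 kWh
Tier 1 (0–15 kWh): 15 × $0.41 = $6.15
Above 15 kWh: 67 × $0.42 = $28.14
Bill = $34.29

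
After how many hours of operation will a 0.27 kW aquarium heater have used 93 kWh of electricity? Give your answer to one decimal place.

Hours = 93 kWh ÷ 0.27 kW = 344.4 h

344.4 h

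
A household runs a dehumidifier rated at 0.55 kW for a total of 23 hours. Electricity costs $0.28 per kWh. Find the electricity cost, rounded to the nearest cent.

Energy = 0.55 kW × 23 h = 12.65 kWh
Cost = 12.65 kWh × $0.28/kWh = $3.54

$3.54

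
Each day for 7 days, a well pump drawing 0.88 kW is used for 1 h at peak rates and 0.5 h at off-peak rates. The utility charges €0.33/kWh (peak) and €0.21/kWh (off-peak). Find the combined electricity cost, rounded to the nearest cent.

Peak energy = 0.88 kW × 1 h × 7 = 6.16 kWh
Off-peak energy = 0.88 kW × 0.5 h × 7 = 3.08 kWh
Cost = 6.16 × €0.33 + 3.08 × €0.21 = €2.0328 + €0.6468 = €2.68

€2.68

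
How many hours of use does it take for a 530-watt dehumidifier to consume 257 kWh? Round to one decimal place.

484.9 h

Hours = 257 kWh ÷ 0.53 kW = 484.9 h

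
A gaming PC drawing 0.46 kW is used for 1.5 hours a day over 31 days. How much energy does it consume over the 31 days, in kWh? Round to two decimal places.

Runtime = 1.5 h/day × 31 days = 46.5 h
Energy = 0.46 kW × 46.5 h = 21.39 kWh

21.39 kWh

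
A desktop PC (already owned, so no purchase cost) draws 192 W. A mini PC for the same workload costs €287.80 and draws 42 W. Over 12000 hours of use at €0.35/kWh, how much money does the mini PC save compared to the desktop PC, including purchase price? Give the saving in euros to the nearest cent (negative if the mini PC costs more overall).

€342.20

desktop PC: €0.00 + (192/1000) kW × 12000 h × €0.35 = €0.00 + €806.4 = €806.4
mini PC: €287.80 + (42/1000) kW × 12000 h × €0.35 = €287.80 + €176.4 = €464.2
Saving = €806.4 − €464.2 = €342.2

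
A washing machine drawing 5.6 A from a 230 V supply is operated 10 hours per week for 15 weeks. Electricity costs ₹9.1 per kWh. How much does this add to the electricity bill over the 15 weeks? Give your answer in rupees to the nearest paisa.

Power = 5.6 A × 230 V = 1288 W = 1.288 kW
Runtime = 10 h/week × 15 weeks = 150 h
Energy = 1.288 kW × 150 h = 193.2 kWh
Cost = 193.2 kWh × ₹9.1/kWh = ₹1758.12

₹1758.12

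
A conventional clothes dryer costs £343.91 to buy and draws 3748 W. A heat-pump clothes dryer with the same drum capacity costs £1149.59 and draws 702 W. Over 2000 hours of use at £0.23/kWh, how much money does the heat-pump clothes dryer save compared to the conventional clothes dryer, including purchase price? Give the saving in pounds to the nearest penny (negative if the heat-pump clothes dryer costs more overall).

conventional clothes dryer: £343.91 + (3748/1000) kW × 2000 h × £0.23 = £343.91 + £1724.08 = £2067.99
heat-pump clothes dryer: £1149.59 + (702/1000) kW × 2000 h × £0.23 = £1149.59 + £322.92 = £1472.51
Saving = £2067.99 − £1472.51 = £595.48

£595.48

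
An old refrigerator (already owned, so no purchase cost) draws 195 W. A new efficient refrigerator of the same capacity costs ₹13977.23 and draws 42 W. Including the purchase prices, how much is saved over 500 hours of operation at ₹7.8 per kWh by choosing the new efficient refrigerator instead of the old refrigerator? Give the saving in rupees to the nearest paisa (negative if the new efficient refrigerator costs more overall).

-₹13380.53

old refrigerator: ₹0.00 + (195/1000) kW × 500 h × ₹7.8 = ₹0.00 + ₹760.5 = ₹760.5
new efficient refrigerator: ₹13977.23 + (42/1000) kW × 500 h × ₹7.8 = ₹13977.23 + ₹163.8 = ₹14141.03
Saving = ₹760.5 − ₹14141.03 = −₹13380.53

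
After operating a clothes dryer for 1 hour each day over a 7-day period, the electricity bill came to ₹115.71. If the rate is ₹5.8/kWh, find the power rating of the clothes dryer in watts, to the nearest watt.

2850 W

Energy = ₹115.71 ÷ ₹5.8/kWh = 19.95 kWh
Runtime = 1 h/day × 7 days = 7 h
Power = 19.95 kWh ÷ 7 h = 2.85 kW = 2850 W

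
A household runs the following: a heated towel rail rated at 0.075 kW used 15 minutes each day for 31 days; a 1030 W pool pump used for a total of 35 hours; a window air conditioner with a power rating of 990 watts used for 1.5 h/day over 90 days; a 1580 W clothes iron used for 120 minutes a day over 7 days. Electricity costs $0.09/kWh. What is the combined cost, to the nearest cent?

heated towel rail: Runtime = 15 min × 31 = 465 min = 7.75 h
heated towel rail: 0.075 kW × 7.75 h = 0.58125 kWh
pool pump: 1.03 kW × 35 h = 36.05 kWh
window air conditioner: Runtime = 1.5 h/day × 90 days = 135 h
window air conditioner: 0.99 kW × 135 h = 133.65 kWh
clothes iron: Runtime = 120 min × 7 = 840 min = 14 h
clothes iron: 1.58 kW × 14 h = 22.12 kWh
Total energy = 192.40125 kWh
Cost = 192.40125 × $0.09 = $17.32

$17.32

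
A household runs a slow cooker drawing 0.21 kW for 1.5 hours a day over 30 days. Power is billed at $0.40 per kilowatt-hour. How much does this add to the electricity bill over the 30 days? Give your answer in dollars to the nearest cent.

$3.78

Runtime = 1.5 h/day × 30 days = 45 h
Energy = 0.21 kW × 45 h = 9.45 kWh
Cost = 9.45 kWh × $0.40/kWh = $3.78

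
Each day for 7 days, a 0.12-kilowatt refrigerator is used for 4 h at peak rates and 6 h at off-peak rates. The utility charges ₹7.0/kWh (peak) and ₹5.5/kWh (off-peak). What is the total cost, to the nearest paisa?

₹51.24

Peak energy = 0.12 kW × 4 h × 7 = 3.36 kWh
Off-peak energy = 0.12 kW × 6 h × 7 = 5.04 kWh
Cost = 3.36 × ₹7.0 + 5.04 × ₹5.5 = ₹23.52 + ₹27.72 = ₹51.24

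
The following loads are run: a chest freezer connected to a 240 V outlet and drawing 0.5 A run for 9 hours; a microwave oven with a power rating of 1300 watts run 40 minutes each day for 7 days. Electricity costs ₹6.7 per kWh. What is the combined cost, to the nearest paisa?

₹47.88

chest freezer: Power = 0.5 A × 240 V = 120 W = 0.12 kW
chest freezer: 0.12 kW × 9 h = 1.08 kWh
microwave oven: Runtime = 40 min × 7 = 280 min = 4.666666… h
microwave oven: 1.3 kW × 4.666666… h = 6.066666… kWh
Total energy = 7.146666… kWh
Cost = 7.146666… × ₹6.7 = ₹47.88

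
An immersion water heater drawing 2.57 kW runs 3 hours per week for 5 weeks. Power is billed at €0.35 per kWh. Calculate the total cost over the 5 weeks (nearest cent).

Runtime = 3 h/week × 5 weeks = 15 h
Energy = 2.57 kW × 15 h = 38.55 kWh
Cost = 38.55 kWh × €0.35/kWh = €13.49

€13.49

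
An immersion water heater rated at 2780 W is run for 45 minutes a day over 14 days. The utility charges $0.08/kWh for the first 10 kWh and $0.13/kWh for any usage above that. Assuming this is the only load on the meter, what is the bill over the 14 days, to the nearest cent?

Runtime = 45 min × 14 = 630 min = 10.5 h
Energy = 2.78 kW × 10.5 h = 29.19 kWh
Tier 1 (0–10 kWh): 10 × $0.08 = $0.8
Above 10 kWh: 19.19 × $0.13 = $2.4947
Bill = $3.29

$3.29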